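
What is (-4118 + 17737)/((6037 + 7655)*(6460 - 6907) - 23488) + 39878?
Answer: 245002921317/6143812 ≈ 39878.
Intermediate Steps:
(-4118 + 17737)/((6037 + 7655)*(6460 - 6907) - 23488) + 39878 = 13619/(13692*(-447) - 23488) + 39878 = 13619/(-6120324 - 23488) + 39878 = 13619/(-6143812) + 39878 = 13619*(-1/6143812) + 39878 = -13619/6143812 + 39878 = 245002921317/6143812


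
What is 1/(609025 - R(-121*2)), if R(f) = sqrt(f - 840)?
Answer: 609025/370911451707 + I*sqrt(1082)/370911451707 ≈ 1.642e-6 + 8.8684e-11*I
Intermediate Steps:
R(f) = sqrt(-840 + f)
1/(609025 - R(-121*2)) = 1/(609025 - sqrt(-840 - 121*2)) = 1/(609025 - sqrt(-840 - 242)) = 1/(609025 - sqrt(-1082)) = 1/(609025 - I*sqrt(1082))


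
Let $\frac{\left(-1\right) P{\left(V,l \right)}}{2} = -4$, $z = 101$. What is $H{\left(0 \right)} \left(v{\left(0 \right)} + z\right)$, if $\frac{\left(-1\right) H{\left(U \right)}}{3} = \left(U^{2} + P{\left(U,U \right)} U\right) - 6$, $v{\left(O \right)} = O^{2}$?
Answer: $1818$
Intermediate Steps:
$P{\left(V,l \right)} = 8$ ($P{\left(V,l \right)} = \left(-2\right) \left(-4\right) = 8$)
$H{\left(U \right)} = 18 - 24 U - 3 U^{2}$ ($H{\left(U \right)} = - 3 \left(\left(U^{2} + 8 U\right) - 6\right) = - 3 \left(-6 + U^{2} + 8 U\right) = 18 - 24 U - 3 U^{2}$)
$H{\left(0 \right)} \left(v{\left(0 \right)} + z\right) = \left(18 - 0 - 3 \cdot 0^{2}\right) \left(0^{2} + 101\right) = \left(18 + 0 - 0\right) \left(0 + 101\right) = \left(18 + 0 + 0\right) 101 = 18 \cdot 101 = 1818$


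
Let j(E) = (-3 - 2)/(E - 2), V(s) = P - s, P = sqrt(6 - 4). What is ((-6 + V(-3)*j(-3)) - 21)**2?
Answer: (24 - sqrt(2))**2 ≈ 510.12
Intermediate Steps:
P = sqrt(2) ≈ 1.4142
V(s) = sqrt(2) - s
j(E) = -5/(-2 + E)
((-6 + V(-3)*j(-3)) - 21)**2 = ((-6 + (sqrt(2) - 1*(-3))*(-5/(-2 - 3))) - 21)**2 = ((-6 + (sqrt(2) + 3)*(-5/(-5))) - 21)**2 = ((-6 + (3 + sqrt(2))*(-5*(-1/5))) - 21)**2 = ((-6 + (3 + sqrt(2))*1) - 21)**2 = ((-6 + (3 + sqrt(2))) - 21)**2 = ((-3 + sqrt(2)) - 21)**2 = (-24 + sqrt(2))**2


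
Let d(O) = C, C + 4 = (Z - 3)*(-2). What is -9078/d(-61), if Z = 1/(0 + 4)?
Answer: -6052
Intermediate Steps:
Z = ¼ (Z = 1/4 = ¼ ≈ 0.25000)
C = 3/2 (C = -4 + (¼ - 3)*(-2) = -4 - 11/4*(-2) = -4 + 11/2 = 3/2 ≈ 1.5000)
d(O) = 3/2
-9078/d(-61) = -9078/3/2 = -9078*⅔ = -6052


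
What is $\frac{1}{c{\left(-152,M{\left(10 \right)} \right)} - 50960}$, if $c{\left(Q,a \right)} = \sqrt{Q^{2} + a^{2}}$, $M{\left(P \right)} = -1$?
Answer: $- \frac{10192}{519379699} - \frac{\sqrt{23105}}{2596898495} \approx -1.9682 \cdot 10^{-5}$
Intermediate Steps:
$\frac{1}{c{\left(-152,M{\left(10 \right)} \right)} - 50960} = \frac{1}{\sqrt{\left(-152\right)^{2} + \left(-1\right)^{2}} - 50960} = \frac{1}{\sqrt{23104 + 1} - 50960} = \frac{1}{\sqrt{23105} - 50960} = \frac{1}{-50960 + \sqrt{23105}}$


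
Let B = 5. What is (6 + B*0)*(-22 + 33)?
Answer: 66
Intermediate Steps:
(6 + B*0)*(-22 + 33) = (6 + 5*0)*(-22 + 33) = (6 + 0)*11 = 6*11 = 66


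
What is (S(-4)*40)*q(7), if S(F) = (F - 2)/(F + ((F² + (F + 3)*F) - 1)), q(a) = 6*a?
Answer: -672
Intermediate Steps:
S(F) = (-2 + F)/(-1 + F + F² + F*(3 + F)) (S(F) = (-2 + F)/(F + ((F² + (3 + F)*F) - 1)) = (-2 + F)/(F + ((F² + F*(3 + F)) - 1)) = (-2 + F)/(F + (-1 + F² + F*(3 + F))) = (-2 + F)/(-1 + F + F² + F*(3 + F)))
(S(-4)*40)*q(7) = (((-2 - 4)/(-1 + 2*(-4)² + 4*(-4)))*40)*(6*7) = ((-6/(-1 + 2*16 - 16))*40)*42 = ((-6/(-1 + 32 - 16))*40)*42 = ((-6/15)*40)*42 = (((1/15)*(-6))*40)*42 = -⅖*40*42 = -16*42 = -672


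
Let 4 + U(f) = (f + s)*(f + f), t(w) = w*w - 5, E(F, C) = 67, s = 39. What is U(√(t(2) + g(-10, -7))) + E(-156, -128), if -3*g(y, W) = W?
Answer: 197/3 + 52*√3 ≈ 155.73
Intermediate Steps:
g(y, W) = -W/3
t(w) = -5 + w² (t(w) = w² - 5 = -5 + w²)
U(f) = -4 + 2*f*(39 + f) (U(f) = -4 + (f + 39)*(f + f) = -4 + (39 + f)*(2*f) = -4 + 2*f*(39 + f))
U(√(t(2) + g(-10, -7))) + E(-156, -128) = (-4 + 2*(√((-5 + 2²) - ⅓*(-7)))² + 78*√((-5 + 2²) - ⅓*(-7))) + 67 = (-4 + 2*(√((-5 + 4) + 7/3))² + 78*√((-5 + 4) + 7/3)) + 67 = (-4 + 2*(√(-1 + 7/3))² + 78*√(-1 + 7/3)) + 67 = (-4 + 2*(√(4/3))² + 78*√(4/3)) + 67 = (-4 + 2*(2*√3/3)² + 78*(2*√3/3)) + 67 = (-4 + 2*(4/3) + 52*√3) + 67 = (-4 + 8/3 + 52*√3) + 67 = (-4/3 + 52*√3) + 67 = 197/3 + 52*√3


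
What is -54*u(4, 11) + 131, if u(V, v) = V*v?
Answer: -2245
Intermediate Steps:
-54*u(4, 11) + 131 = -216*11 + 131 = -54*44 + 131 = -2376 + 131 = -2245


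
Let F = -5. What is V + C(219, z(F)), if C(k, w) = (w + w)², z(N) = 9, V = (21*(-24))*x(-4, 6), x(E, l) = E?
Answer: 2340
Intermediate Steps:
V = 2016 (V = (21*(-24))*(-4) = -504*(-4) = 2016)
C(k, w) = 4*w² (C(k, w) = (2*w)² = 4*w²)
V + C(219, z(F)) = 2016 + 4*9² = 2016 + 4*81 = 2016 + 324 = 2340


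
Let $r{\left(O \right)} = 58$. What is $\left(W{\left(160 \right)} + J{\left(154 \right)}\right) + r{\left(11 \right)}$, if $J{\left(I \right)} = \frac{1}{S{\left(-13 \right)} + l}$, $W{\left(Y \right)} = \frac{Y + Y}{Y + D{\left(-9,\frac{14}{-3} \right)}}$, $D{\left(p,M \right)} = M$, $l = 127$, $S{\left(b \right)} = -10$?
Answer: $\frac{1637531}{27261} \approx 60.069$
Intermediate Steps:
$W{\left(Y \right)} = \frac{2 Y}{- \frac{14}{3} + Y}$ ($W{\left(Y \right)} = \frac{Y + Y}{Y + \frac{14}{-3}} = \frac{2 Y}{Y + 14 \left(- \frac{1}{3}\right)} = \frac{2 Y}{Y - \frac{14}{3}} = \frac{2 Y}{- \frac{14}{3} + Y}$)
$J{\left(I \right)} = \frac{1}{117}$ ($J{\left(I \right)} = \frac{1}{-10 + 127} = \frac{1}{117}$)
$\left(W{\left(160 \right)} + J{\left(154 \right)}\right) + r{\left(11 \right)} = \left(6 \cdot 160 \frac{1}{-14 + 3 \cdot 160} + \frac{1}{117}\right) + 58 = \left(6 \cdot 160 \frac{1}{-14 + 480} + \frac{1}{117}\right) + 58 = \left(6 \cdot 160 \cdot \frac{1}{466} + \frac{1}{117}\right) + 58 = \left(\frac{480}{233} + \frac{1}{117}\right) + 58 = \frac{56393}{27261} + 58 = \frac{1637531}{27261}$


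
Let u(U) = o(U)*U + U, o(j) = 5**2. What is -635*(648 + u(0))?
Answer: -411480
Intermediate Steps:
o(j) = 25
u(U) = 26*U (u(U) = 25*U + U = 26*U)
-635*(648 + u(0)) = -635*(648 + 26*0) = -635*(648 + 0) = -635*648 = -411480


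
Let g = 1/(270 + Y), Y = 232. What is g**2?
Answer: 1/252004 ≈ 3.9682e-6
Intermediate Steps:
g = 1/502 (g = 1/(270 + 232) = 1/502 ≈ 0.0019920)
g**2 = (1/502)**2 = 1/252004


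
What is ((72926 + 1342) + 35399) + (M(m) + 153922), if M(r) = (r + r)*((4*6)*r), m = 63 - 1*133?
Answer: 498789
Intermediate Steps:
m = -70 (m = 63 - 133 = -70)
M(r) = 48*r**2 (M(r) = (2*r)*(24*r) = 48*r**2)
((72926 + 1342) + 35399) + (M(m) + 153922) = ((72926 + 1342) + 35399) + (48*(-70)**2 + 153922) = (74268 + 35399) + (48*4900 + 153922) = 109667 + (235200 + 153922) = 109667 + 389122 = 498789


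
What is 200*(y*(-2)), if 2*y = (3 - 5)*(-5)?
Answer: -2000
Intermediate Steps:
y = 5 (y = ((3 - 5)*(-5))/2 = (-2*(-5))/2 = (½)*10 = 5)
200*(y*(-2)) = 200*(5*(-2)) = 200*(-10) = -2000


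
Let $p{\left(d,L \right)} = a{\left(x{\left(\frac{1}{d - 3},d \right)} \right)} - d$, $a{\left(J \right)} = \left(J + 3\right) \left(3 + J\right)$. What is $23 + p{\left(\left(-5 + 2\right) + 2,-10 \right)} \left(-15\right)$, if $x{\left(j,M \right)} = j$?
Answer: $- \frac{1687}{16} \approx -105.44$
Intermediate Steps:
$a{\left(J \right)} = \left(3 + J\right)^{2}$ ($a{\left(J \right)} = \left(3 + J\right) \left(3 + J\right) = \left(3 + J\right)^{2}$)
$p{\left(d,L \right)} = \left(3 + \frac{1}{-3 + d}\right)^{2} - d$ ($p{\left(d,L \right)} = \left(3 + \frac{1}{d - 3}\right)^{2} - d = \left(3 + \frac{1}{-3 + d}\right)^{2} - d$)
$23 + p{\left(\left(-5 + 2\right) + 2,-10 \right)} \left(-15\right) = 23 + \left(- (\left(-5 + 2\right) + 2) + \frac{\left(-8 + 3 \left(\left(-5 + 2\right) + 2\right)\right)^{2}}{\left(-3 + \left(\left(-5 + 2\right) + 2\right)\right)^{2}}\right) \left(-15\right) = 23 + \left(- (-3 + 2) + \frac{\left(-8 + 3 \left(-3 + 2\right)\right)^{2}}{\left(-3 + \left(-3 + 2\right)\right)^{2}}\right) \left(-15\right) = 23 + \left(\left(-1\right) \left(-1\right) + \frac{\left(-8 + 3 \left(-1\right)\right)^{2}}{\left(-3 - 1\right)^{2}}\right) \left(-15\right) = 23 + \left(1 + \frac{\left(-8 - 3\right)^{2}}{16}\right) \left(-15\right) = 23 + \left(1 + \left(-11\right)^{2} \cdot \frac{1}{16}\right) \left(-15\right) = 23 + \left(1 + 121 \cdot \frac{1}{16}\right) \left(-15\right) = 23 + \left(1 + \frac{121}{16}\right) \left(-15\right) = 23 + \frac{137}{16} \left(-15\right) = 23 - \frac{2055}{16} = - \frac{1687}{16}$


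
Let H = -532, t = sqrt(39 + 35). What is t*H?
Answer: -532*sqrt(74) ≈ -4576.4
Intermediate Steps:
t = sqrt(74) ≈ 8.6023
t*H = sqrt(74)*(-532) = -532*sqrt(74)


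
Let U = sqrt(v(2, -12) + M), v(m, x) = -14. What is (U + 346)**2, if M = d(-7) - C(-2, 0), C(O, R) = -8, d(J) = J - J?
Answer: (346 + I*sqrt(6))**2 ≈ 1.1971e+5 + 1695.0*I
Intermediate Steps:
d(J) = 0
M = 8 (M = 0 - 1*(-8) = 0 + 8 = 8)
U = I*sqrt(6) (U = sqrt(-14 + 8) = sqrt(-6) = I*sqrt(6) ≈ 2.4495*I)
(U + 346)**2 = (I*sqrt(6) + 346)**2 = (346 + I*sqrt(6))**2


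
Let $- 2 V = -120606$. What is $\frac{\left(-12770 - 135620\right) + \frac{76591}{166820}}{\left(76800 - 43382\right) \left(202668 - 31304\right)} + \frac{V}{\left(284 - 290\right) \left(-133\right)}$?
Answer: $\frac{72191163361281831}{955318443796640} \approx 75.568$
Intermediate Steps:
$V = 60303$ ($V = \left(- \frac{1}{2}\right) \left(-120606\right) = 60303$)
$\frac{\left(-12770 - 135620\right) + \frac{76591}{166820}}{\left(76800 - 43382\right) \left(202668 - 31304\right)} + \frac{V}{\left(284 - 290\right) \left(-133\right)} = \frac{\left(-12770 - 135620\right) + \frac{76591}{166820}}{\left(76800 - 43382\right) \left(202668 - 31304\right)} + \frac{60303}{\left(284 - 290\right) \left(-133\right)} = \frac{-148390 + 76591 \cdot \frac{1}{166820}}{33418 \cdot 171364} + \frac{60303}{\left(-6\right) \left(-133\right)} = \frac{-148390 + \frac{76591}{166820}}{5726642152} + \frac{60303}{798} = \left(- \frac{24754343209}{166820}\right) \frac{1}{5726642152} + 60303 \cdot \frac{1}{798} = - \frac{24754343209}{955318443796640} + \frac{20101}{266} = \frac{72191163361281831}{955318443796640}$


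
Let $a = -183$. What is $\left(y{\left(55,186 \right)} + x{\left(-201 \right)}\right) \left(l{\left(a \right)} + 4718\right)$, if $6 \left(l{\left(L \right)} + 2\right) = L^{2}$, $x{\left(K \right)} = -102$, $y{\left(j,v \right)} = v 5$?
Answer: $8526330$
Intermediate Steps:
$y{\left(j,v \right)} = 5 v$
$l{\left(L \right)} = -2 + \frac{L^{2}}{6}$
$\left(y{\left(55,186 \right)} + x{\left(-201 \right)}\right) \left(l{\left(a \right)} + 4718\right) = \left(5 \cdot 186 - 102\right) \left(\left(-2 + \frac{\left(-183\right)^{2}}{6}\right) + 4718\right) = \left(930 - 102\right) \left(\left(-2 + \frac{1}{6} \cdot 33489\right) + 4718\right) = 828 \left(\left(-2 + \frac{11163}{2}\right) + 4718\right) = 828 \left(\frac{11159}{2} + 4718\right) = 828 \cdot \frac{20595}{2} = 8526330$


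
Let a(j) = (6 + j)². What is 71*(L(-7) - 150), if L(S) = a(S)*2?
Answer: -10508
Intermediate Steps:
L(S) = 2*(6 + S)² (L(S) = (6 + S)²*2 = 2*(6 + S)²)
71*(L(-7) - 150) = 71*(2*(6 - 7)² - 150) = 71*(2*(-1)² - 150) = 71*(2*1 - 150) = 71*(2 - 150) = 71*(-148) = -10508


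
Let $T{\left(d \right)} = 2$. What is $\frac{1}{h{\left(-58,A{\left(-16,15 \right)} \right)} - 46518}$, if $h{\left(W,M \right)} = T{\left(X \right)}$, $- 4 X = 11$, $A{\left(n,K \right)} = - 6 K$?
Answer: $- \frac{1}{46516} \approx -2.1498 \cdot 10^{-5}$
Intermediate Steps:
$X = - \frac{11}{4}$ ($X = \left(- \frac{1}{4}\right) 11 = - \frac{11}{4} \approx -2.75$)
$h{\left(W,M \right)} = 2$
$\frac{1}{h{\left(-58,A{\left(-16,15 \right)} \right)} - 46518} = \frac{1}{2 - 46518} = \frac{1}{-46516} = - \frac{1}{46516}$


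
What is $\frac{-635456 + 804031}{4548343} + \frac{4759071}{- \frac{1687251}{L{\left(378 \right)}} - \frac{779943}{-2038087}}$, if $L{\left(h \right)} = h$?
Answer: $- \frac{5558448169006293873511}{5213112909421315123} \approx -1066.2$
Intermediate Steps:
$\frac{-635456 + 804031}{4548343} + \frac{4759071}{- \frac{1687251}{L{\left(378 \right)}} - \frac{779943}{-2038087}} = \frac{-635456 + 804031}{4548343} + \frac{4759071}{- \frac{1687251}{378} - \frac{779943}{-2038087}} = 168575 \cdot \frac{1}{4548343} + \frac{4759071}{\left(-1687251\right) \frac{1}{378} - - \frac{779943}{2038087}} = \frac{168575}{4548343} + \frac{4759071}{- \frac{562417}{126} + \frac{779943}{2038087}} = \frac{168575}{4548343} + \frac{4759071}{- \frac{1146156503461}{256798962}} = \frac{168575}{4548343} + 4759071 \left(- \frac{256798962}{1146156503461}\right) = \frac{168575}{4548343} - \frac{1222124492884302}{1146156503461} = - \frac{5558448169006293873511}{5213112909421315123}$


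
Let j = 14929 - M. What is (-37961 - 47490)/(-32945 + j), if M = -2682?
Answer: 85451/15334 ≈ 5.5726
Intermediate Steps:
j = 17611 (j = 14929 - 1*(-2682) = 14929 + 2682 = 17611)
(-37961 - 47490)/(-32945 + j) = (-37961 - 47490)/(-32945 + 17611) = -85451/(-15334) = -85451*(-1/15334) = 85451/15334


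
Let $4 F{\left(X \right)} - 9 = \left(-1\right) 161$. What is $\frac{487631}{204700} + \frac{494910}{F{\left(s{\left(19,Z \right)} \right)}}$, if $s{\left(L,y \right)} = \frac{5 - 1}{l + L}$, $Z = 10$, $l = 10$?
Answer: $- \frac{569042399}{43700} \approx -13022.0$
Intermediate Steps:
$s{\left(L,y \right)} = \frac{4}{10 + L}$ ($s{\left(L,y \right)} = \frac{5 - 1}{10 + L} = \frac{4}{10 + L}$)
$F{\left(X \right)} = -38$ ($F{\left(X \right)} = \frac{9}{4} + \frac{\left(-1\right) 161}{4} = \frac{9}{4} + \frac{1}{4} \left(-161\right) = \frac{9}{4} - \frac{161}{4} = -38$)
$\frac{487631}{204700} + \frac{494910}{F{\left(s{\left(19,Z \right)} \right)}} = \frac{487631}{204700} + \frac{494910}{-38} = 487631 \cdot \frac{1}{204700} + 494910 \left(- \frac{1}{38}\right) = \frac{5479}{2300} - \frac{247455}{19} = - \frac{569042399}{43700}$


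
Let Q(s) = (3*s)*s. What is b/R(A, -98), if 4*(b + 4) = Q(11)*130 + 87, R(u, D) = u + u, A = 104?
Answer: 47261/832 ≈ 56.804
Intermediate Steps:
R(u, D) = 2*u
Q(s) = 3*s²
b = 47261/4 (b = -4 + ((3*11²)*130 + 87)/4 = -4 + ((3*121)*130 + 87)/4 = -4 + (363*130 + 87)/4 = -4 + (47190 + 87)/4 = -4 + (¼)*47277 = -4 + 47277/4 = 47261/4 ≈ 11815.)
b/R(A, -98) = 47261/(4*((2*104))) = (47261/4)/208 = (47261/4)*(1/208) = 47261/832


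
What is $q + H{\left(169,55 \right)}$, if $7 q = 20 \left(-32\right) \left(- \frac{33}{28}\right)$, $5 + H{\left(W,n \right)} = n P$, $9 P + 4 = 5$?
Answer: $\frac{48010}{441} \approx 108.87$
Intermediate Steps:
$P = \frac{1}{9}$ ($P = - \frac{4}{9} + \frac{1}{9} \cdot 5 = - \frac{4}{9} + \frac{5}{9} = \frac{1}{9} \approx 0.11111$)
$H{\left(W,n \right)} = -5 + \frac{n}{9}$ ($H{\left(W,n \right)} = -5 + n \frac{1}{9} = -5 + \frac{n}{9}$)
$q = \frac{5280}{49}$ ($q = \frac{20 \left(-32\right) \left(- \frac{33}{28}\right)}{7} = \frac{\left(-640\right) \left(\left(-33\right) \frac{1}{28}\right)}{7} = \frac{\left(-640\right) \left(- \frac{33}{28}\right)}{7} = \frac{1}{7} \cdot \frac{5280}{7} = \frac{5280}{49} \approx 107.76$)
$q + H{\left(169,55 \right)} = \frac{5280}{49} + \left(-5 + \frac{1}{9} \cdot 55\right) = \frac{5280}{49} + \left(-5 + \frac{55}{9}\right) = \frac{5280}{49} + \frac{10}{9} = \frac{48010}{441}$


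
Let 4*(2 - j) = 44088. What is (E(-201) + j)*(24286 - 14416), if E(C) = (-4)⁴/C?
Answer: -7288258040/67 ≈ -1.0878e+8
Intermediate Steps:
j = -11020 (j = 2 - ¼*44088 = 2 - 11022 = -11020)
E(C) = 256/C
(E(-201) + j)*(24286 - 14416) = (256/(-201) - 11020)*(24286 - 14416) = (256*(-1/201) - 11020)*9870 = (-256/201 - 11020)*9870 = -2215276/201*9870 = -7288258040/67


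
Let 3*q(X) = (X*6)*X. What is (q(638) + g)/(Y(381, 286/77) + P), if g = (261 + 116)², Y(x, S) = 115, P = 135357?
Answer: 956217/135472 ≈ 7.0584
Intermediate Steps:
g = 142129 (g = 377² = 142129)
q(X) = 2*X² (q(X) = ((X*6)*X)/3 = ((6*X)*X)/3 = (6*X²)/3 = 2*X²)
(q(638) + g)/(Y(381, 286/77) + P) = (2*638² + 142129)/(115 + 135357) = (2*407044 + 142129)/135472 = (814088 + 142129)*(1/135472) = 956217*(1/135472) = 956217/135472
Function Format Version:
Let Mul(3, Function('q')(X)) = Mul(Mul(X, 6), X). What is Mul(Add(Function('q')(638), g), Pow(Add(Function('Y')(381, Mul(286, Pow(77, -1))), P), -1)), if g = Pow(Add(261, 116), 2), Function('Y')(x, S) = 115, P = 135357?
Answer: Rational(956217, 135472) ≈ 7.0584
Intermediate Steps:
g = 142129 (g = Pow(377, 2) = 142129)
Function('q')(X) = Mul(2, Pow(X, 2)) (Function('q')(X) = Mul(Rational(1, 3), Mul(Mul(X, 6), X)) = Mul(Rational(1, 3), Mul(Mul(6, X), X)) = Mul(Rational(1, 3), Mul(6, Pow(X, 2))) = Mul(2, Pow(X, 2)))
Mul(Add(Function('q')(638), g), Pow(Add(Function('Y')(381, Mul(286, Pow(77, -1))), P), -1)) = Mul(Add(Mul(2, Pow(638, 2)), 142129), Pow(Add(115, 135357), -1)) = Mul(Add(Mul(2, 407044), 142129), Pow(135472, -1)) = Mul(Add(814088, 142129), Rational(1, 135472)) = Mul(956217, Rational(1, 135472)) = Rational(956217, 135472)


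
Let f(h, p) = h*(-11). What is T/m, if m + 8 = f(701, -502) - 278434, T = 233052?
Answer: -233052/286153 ≈ -0.81443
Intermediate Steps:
f(h, p) = -11*h
m = -286153 (m = -8 + (-11*701 - 278434) = -8 + (-7711 - 278434) = -8 - 286145 = -286153)
T/m = 233052/(-286153) = 233052*(-1/286153) = -233052/286153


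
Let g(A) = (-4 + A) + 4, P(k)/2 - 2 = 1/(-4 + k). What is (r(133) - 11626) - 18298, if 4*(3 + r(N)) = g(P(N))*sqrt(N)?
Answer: -29927 + 259*sqrt(133)/258 ≈ -29915.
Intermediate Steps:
P(k) = 4 + 2/(-4 + k)
g(A) = A
r(N) = -3 + sqrt(N)*(-7 + 2*N)/(2*(-4 + N)) (r(N) = -3 + ((2*(-7 + 2*N)/(-4 + N))*sqrt(N))/4 = -3 + (2*sqrt(N)*(-7 + 2*N)/(-4 + N))/4 = -3 + sqrt(N)*(-7 + 2*N)/(2*(-4 + N)))
(r(133) - 11626) - 18298 = ((24 - 6*133 + sqrt(133)*(-7 + 2*133))/(2*(-4 + 133)) - 11626) - 18298 = ((1/2)*(24 - 798 + sqrt(133)*(-7 + 266))/129 - 11626) - 18298 = ((1/2)*(1/129)*(24 - 798 + sqrt(133)*259) - 11626) - 18298 = ((1/2)*(1/129)*(24 - 798 + 259*sqrt(133)) - 11626) - 18298 = ((1/2)*(1/129)*(-774 + 259*sqrt(133)) - 11626) - 18298 = ((-3 + 259*sqrt(133)/258) - 11626) - 18298 = (-11629 + 259*sqrt(133)/258) - 18298 = -29927 + 259*sqrt(133)/258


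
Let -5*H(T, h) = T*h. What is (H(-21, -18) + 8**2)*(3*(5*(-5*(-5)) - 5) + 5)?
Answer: -4234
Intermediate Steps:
H(T, h) = -T*h/5
(H(-21, -18) + 8**2)*(3*(5*(-5*(-5)) - 5) + 5) = (-1/5*(-21)*(-18) + 8**2)*(3*(5*(-5*(-5)) - 5) + 5) = (-378/5 + 64)*(3*(5*25 - 5) + 5) = -58*(3*(125 - 5) + 5)/5 = -58*(3*120 + 5)/5 = -58*(360 + 5)/5 = -58/5*365 = -4234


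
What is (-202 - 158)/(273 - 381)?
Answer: 10/3 ≈ 3.3333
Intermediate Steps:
(-202 - 158)/(273 - 381) = -360/(-108) = -360*(-1/108) = 10/3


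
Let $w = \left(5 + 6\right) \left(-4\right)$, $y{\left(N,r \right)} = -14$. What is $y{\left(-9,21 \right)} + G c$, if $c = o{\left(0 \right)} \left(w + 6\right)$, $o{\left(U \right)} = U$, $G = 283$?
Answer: $-14$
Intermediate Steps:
$w = -44$ ($w = 11 \left(-4\right) = -44$)
$c = 0$ ($c = 0 \left(-44 + 6\right) = 0 \left(-38\right) = 0$)
$y{\left(-9,21 \right)} + G c = -14 + 283 \cdot 0 = -14 + 0 = -14$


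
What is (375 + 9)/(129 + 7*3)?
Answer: 64/25 ≈ 2.5600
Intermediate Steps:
(375 + 9)/(129 + 7*3) = 384/(129 + 21) = 384/150 = 384*(1/150) = 64/25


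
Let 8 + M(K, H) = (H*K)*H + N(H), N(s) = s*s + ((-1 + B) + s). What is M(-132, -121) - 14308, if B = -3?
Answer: -1932412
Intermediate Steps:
N(s) = -4 + s + s**2 (N(s) = s*s + ((-1 - 3) + s) = s**2 + (-4 + s) = -4 + s + s**2)
M(K, H) = -12 + H + H**2 + K*H**2 (M(K, H) = -8 + ((H*K)*H + (-4 + H + H**2)) = -8 + (K*H**2 + (-4 + H + H**2)) = -8 + (-4 + H + H**2 + K*H**2) = -12 + H + H**2 + K*H**2)
M(-132, -121) - 14308 = (-12 - 121 + (-121)**2 - 132*(-121)**2) - 14308 = (-12 - 121 + 14641 - 132*14641) - 14308 = (-12 - 121 + 14641 - 1932612) - 14308 = -1918104 - 14308 = -1932412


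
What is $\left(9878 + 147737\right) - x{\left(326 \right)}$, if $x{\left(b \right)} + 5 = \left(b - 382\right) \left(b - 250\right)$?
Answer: $161876$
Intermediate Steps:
$x{\left(b \right)} = -5 + \left(-382 + b\right) \left(-250 + b\right)$ ($x{\left(b \right)} = -5 + \left(b - 382\right) \left(b - 250\right) = -5 + \left(-382 + b\right) \left(-250 + b\right)$)
$\left(9878 + 147737\right) - x{\left(326 \right)} = \left(9878 + 147737\right) - \left(95495 + 326^{2} - 206032\right) = 157615 - \left(95495 + 106276 - 206032\right) = 157615 - -4261 = 157615 + 4261 = 161876$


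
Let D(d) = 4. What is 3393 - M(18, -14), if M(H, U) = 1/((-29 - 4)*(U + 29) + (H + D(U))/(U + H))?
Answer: 3321749/979 ≈ 3393.0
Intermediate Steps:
M(H, U) = 1/(-957 - 33*U + (4 + H)/(H + U)) (M(H, U) = 1/((-29 - 4)*(U + 29) + (H + 4)/(U + H)) = 1/(-33*(29 + U) + (4 + H)/(H + U)) = 1/((-957 - 33*U) + (4 + H)/(H + U)) = 1/(-957 - 33*U + (4 + H)/(H + U)))
3393 - M(18, -14) = 3393 - (-1*18 - 1*(-14))/(-4 + 33*(-14)² + 956*18 + 957*(-14) + 33*18*(-14)) = 3393 - (-18 + 14)/(-4 + 33*196 + 17208 - 13398 - 8316) = 3393 - (-4)/(-4 + 6468 + 17208 - 13398 - 8316) = 3393 - (-4)/1958 = 3393 - 1*(-2/979) = 3393 + 2/979 = 3321749/979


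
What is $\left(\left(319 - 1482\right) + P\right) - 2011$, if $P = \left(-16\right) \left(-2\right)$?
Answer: $-3142$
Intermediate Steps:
$P = 32$
$\left(\left(319 - 1482\right) + P\right) - 2011 = \left(\left(319 - 1482\right) + 32\right) - 2011 = \left(-1163 + 32\right) - 2011 = -1131 - 2011 = -3142$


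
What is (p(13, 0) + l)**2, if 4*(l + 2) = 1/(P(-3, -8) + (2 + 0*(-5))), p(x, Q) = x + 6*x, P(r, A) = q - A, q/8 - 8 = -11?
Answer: 24830289/3136 ≈ 7917.8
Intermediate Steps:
q = -24 (q = 64 + 8*(-11) = 64 - 88 = -24)
P(r, A) = -24 - A
p(x, Q) = 7*x
l = -113/56 (l = -2 + 1/(4*((-24 - 1*(-8)) + (2 + 0*(-5)))) = -2 + 1/(4*((-24 + 8) + (2 + 0))) = -2 + 1/(4*(-16 + 2)) = -2 + (1/4)/(-14) = -2 + (1/4)*(-1/14) = -2 - 1/56 = -113/56 ≈ -2.0179)
(p(13, 0) + l)**2 = (7*13 - 113/56)**2 = (91 - 113/56)**2 = (4983/56)**2 = 24830289/3136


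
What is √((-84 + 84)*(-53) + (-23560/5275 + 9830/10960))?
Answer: I*√1193074853090/578140 ≈ 1.8893*I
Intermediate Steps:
√((-84 + 84)*(-53) + (-23560/5275 + 9830/10960)) = √(0*(-53) + (-23560*1/5275 + 9830*(1/10960))) = √(0 + (-4712/1055 + 983/1096)) = √(0 - 4127287/1156280) = √(-4127287/1156280) = I*√1193074853090/578140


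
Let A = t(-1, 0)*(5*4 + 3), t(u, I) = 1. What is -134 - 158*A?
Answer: -3768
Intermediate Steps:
A = 23 (A = 1*(5*4 + 3) = 1*(20 + 3) = 1*23 = 23)
-134 - 158*A = -134 - 158*23 = -134 - 3634 = -3768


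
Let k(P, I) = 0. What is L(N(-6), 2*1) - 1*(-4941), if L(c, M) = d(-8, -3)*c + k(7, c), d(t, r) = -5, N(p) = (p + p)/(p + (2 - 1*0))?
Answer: 4926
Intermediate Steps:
N(p) = 2*p/(2 + p) (N(p) = (2*p)/(p + (2 + 0)) = (2*p)/(p + 2) = (2*p)/(2 + p) = 2*p/(2 + p))
L(c, M) = -5*c (L(c, M) = -5*c + 0 = -5*c)
L(N(-6), 2*1) - 1*(-4941) = -10*(-6)/(2 - 6) - 1*(-4941) = -10*(-6)/(-4) + 4941 = -10*(-6)*(-1)/4 + 4941 = -5*3 + 4941 = -15 + 4941 = 4926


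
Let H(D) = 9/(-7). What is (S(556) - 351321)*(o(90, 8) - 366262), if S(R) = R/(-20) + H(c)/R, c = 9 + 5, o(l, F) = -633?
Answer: 501710398464647/3892 ≈ 1.2891e+11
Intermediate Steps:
c = 14
H(D) = -9/7 (H(D) = 9*(-1/7) = -9/7)
S(R) = -9/(7*R) - R/20 (S(R) = R/(-20) - 9/(7*R) = R*(-1/20) - 9/(7*R) = -R/20 - 9/(7*R) = -9/(7*R) - R/20)
(S(556) - 351321)*(o(90, 8) - 366262) = ((-9/7/556 - 1/20*556) - 351321)*(-633 - 366262) = ((-9/7*1/556 - 139/5) - 351321)*(-366895) = ((-9/3892 - 139/5) - 351321)*(-366895) = (-541033/19460 - 351321)*(-366895) = -6837247693/19460*(-366895) = 501710398464647/3892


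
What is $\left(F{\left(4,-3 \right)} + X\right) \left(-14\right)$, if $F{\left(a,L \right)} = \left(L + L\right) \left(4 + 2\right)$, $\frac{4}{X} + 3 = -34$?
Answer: $\frac{18704}{37} \approx 505.51$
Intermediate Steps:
$X = - \frac{4}{37}$ ($X = \frac{4}{-3 - 34} = \frac{4}{-37} = 4 \left(- \frac{1}{37}\right) = - \frac{4}{37} \approx -0.10811$)
$F{\left(a,L \right)} = 12 L$ ($F{\left(a,L \right)} = 2 L 6 = 12 L$)
$\left(F{\left(4,-3 \right)} + X\right) \left(-14\right) = \left(12 \left(-3\right) - \frac{4}{37}\right) \left(-14\right) = \left(-36 - \frac{4}{37}\right) \left(-14\right) = \left(- \frac{1336}{37}\right) \left(-14\right) = \frac{18704}{37}$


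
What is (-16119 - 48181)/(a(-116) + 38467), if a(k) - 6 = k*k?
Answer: -64300/51929 ≈ -1.2382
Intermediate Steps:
a(k) = 6 + k² (a(k) = 6 + k*k = 6 + k²)
(-16119 - 48181)/(a(-116) + 38467) = (-16119 - 48181)/((6 + (-116)²) + 38467) = -64300/((6 + 13456) + 38467) = -64300/(13462 + 38467) = -64300/51929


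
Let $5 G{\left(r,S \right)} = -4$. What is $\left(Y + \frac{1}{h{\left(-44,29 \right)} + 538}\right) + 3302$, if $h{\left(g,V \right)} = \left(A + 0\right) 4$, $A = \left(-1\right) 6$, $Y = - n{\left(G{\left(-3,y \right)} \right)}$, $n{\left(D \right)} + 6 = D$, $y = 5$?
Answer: $\frac{8503621}{2570} \approx 3308.8$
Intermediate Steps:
$G{\left(r,S \right)} = - \frac{4}{5}$ ($G{\left(r,S \right)} = \frac{1}{5} \left(-4\right) = - \frac{4}{5}$)
$n{\left(D \right)} = -6 + D$
$Y = \frac{34}{5}$ ($Y = - (-6 - \frac{4}{5}) = \left(-1\right) \left(- \frac{34}{5}\right) = \frac{34}{5} \approx 6.8$)
$A = -6$
$h{\left(g,V \right)} = -24$ ($h{\left(g,V \right)} = \left(-6 + 0\right) 4 = \left(-6\right) 4 = -24$)
$\left(Y + \frac{1}{h{\left(-44,29 \right)} + 538}\right) + 3302 = \left(\frac{34}{5} + \frac{1}{-24 + 538}\right) + 3302 = \left(\frac{34}{5} + \frac{1}{514}\right) + 3302 = \frac{17481}{2570} + 3302 = \frac{8503621}{2570}$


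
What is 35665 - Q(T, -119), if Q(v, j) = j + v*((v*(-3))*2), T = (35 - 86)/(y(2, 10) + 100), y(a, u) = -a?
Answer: 171842571/4802 ≈ 35786.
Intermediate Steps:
T = -51/98 (T = (35 - 86)/(-1*2 + 100) = -51/(-2 + 100) = -51/98 ≈ -0.52041)
Q(v, j) = j - 6*v² (Q(v, j) = j + v*(-3*v*2) = j + v*(-6*v) = j - 6*v²)
35665 - Q(T, -119) = 35665 - (-119 - 6*(-51/98)²) = 35665 - (-119 - 6*2601/9604) = 35665 - (-119 - 7803/4802) = 35665 - 1*(-579241/4802) = 35665 + 579241/4802 = 171842571/4802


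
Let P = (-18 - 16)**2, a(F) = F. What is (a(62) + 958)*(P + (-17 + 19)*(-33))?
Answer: 1111800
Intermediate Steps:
P = 1156 (P = (-34)**2 = 1156)
(a(62) + 958)*(P + (-17 + 19)*(-33)) = (62 + 958)*(1156 + (-17 + 19)*(-33)) = 1020*(1156 + 2*(-33)) = 1020*(1156 - 66) = 1020*1090 = 1111800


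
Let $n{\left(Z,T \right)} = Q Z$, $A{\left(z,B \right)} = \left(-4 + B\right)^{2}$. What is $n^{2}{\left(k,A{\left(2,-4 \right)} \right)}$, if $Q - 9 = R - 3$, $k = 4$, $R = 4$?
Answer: $1600$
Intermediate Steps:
$Q = 10$ ($Q = 9 + \left(4 - 3\right) = 9 + 1 = 10$)
$n{\left(Z,T \right)} = 10 Z$
$n^{2}{\left(k,A{\left(2,-4 \right)} \right)} = \left(10 \cdot 4\right)^{2} = 40^{2} = 1600$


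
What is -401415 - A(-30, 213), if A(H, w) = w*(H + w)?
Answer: -440394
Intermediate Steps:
-401415 - A(-30, 213) = -401415 - 213*(-30 + 213) = -401415 - 213*183 = -401415 - 1*38979 = -401415 - 38979 = -440394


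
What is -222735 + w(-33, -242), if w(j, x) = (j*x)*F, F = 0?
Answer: -222735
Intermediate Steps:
w(j, x) = 0 (w(j, x) = (j*x)*0 = 0)
-222735 + w(-33, -242) = -222735 + 0 = -222735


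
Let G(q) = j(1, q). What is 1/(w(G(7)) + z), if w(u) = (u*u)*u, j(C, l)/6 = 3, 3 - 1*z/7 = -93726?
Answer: 1/661935 ≈ 1.5107e-6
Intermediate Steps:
z = 656103 (z = 21 - 7*(-93726) = 21 + 656082 = 656103)
j(C, l) = 18 (j(C, l) = 6*3 = 18)
G(q) = 18
w(u) = u**3 (w(u) = u**2*u = u**3)
1/(w(G(7)) + z) = 1/(18**3 + 656103) = 1/(5832 + 656103) = 1/661935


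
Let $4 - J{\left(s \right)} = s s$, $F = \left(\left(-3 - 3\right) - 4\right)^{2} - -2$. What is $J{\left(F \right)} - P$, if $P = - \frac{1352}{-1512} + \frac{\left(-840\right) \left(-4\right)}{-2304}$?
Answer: $- \frac{15723947}{1512} \approx -10399.0$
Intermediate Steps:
$P = - \frac{853}{1512}$ ($P = \left(-1352\right) \left(- \frac{1}{1512}\right) + 3360 \left(- \frac{1}{2304}\right) = \frac{169}{189} - \frac{35}{24} = - \frac{853}{1512} \approx -0.56415$)
$F = 102$ ($F = \left(-6 - 4\right)^{2} + 2 = \left(-10\right)^{2} + 2 = 100 + 2 = 102$)
$J{\left(s \right)} = 4 - s^{2}$ ($J{\left(s \right)} = 4 - s s = 4 - s^{2}$)
$J{\left(F \right)} - P = \left(4 - 102^{2}\right) - - \frac{853}{1512} = \left(4 - 10404\right) + \frac{853}{1512} = -10400 + \frac{853}{1512} = - \frac{15723947}{1512}$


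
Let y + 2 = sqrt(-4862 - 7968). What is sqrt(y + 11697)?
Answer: sqrt(11695 + I*sqrt(12830)) ≈ 108.14 + 0.5237*I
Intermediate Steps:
y = -2 + I*sqrt(12830) (y = -2 + sqrt(-4862 - 7968) = -2 + sqrt(-12830) = -2 + I*sqrt(12830) ≈ -2.0 + 113.27*I)
sqrt(y + 11697) = sqrt((-2 + I*sqrt(12830)) + 11697) = sqrt(11695 + I*sqrt(12830))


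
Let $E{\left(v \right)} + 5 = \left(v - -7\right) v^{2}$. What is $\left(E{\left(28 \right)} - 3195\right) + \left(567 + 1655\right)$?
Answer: $26462$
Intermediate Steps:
$E{\left(v \right)} = -5 + v^{2} \left(7 + v\right)$ ($E{\left(v \right)} = -5 + \left(v - -7\right) v^{2} = -5 + \left(v + 7\right) v^{2} = -5 + \left(7 + v\right) v^{2} = -5 + v^{2} \left(7 + v\right)$)
$\left(E{\left(28 \right)} - 3195\right) + \left(567 + 1655\right) = \left(\left(-5 + 28^{3} + 7 \cdot 28^{2}\right) - 3195\right) + \left(567 + 1655\right) = \left(\left(-5 + 21952 + 7 \cdot 784\right) - 3195\right) + 2222 = \left(\left(-5 + 21952 + 5488\right) - 3195\right) + 2222 = \left(27435 - 3195\right) + 2222 = 24240 + 2222 = 26462$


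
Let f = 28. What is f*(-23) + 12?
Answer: -632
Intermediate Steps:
f*(-23) + 12 = 28*(-23) + 12 = -644 + 12 = -632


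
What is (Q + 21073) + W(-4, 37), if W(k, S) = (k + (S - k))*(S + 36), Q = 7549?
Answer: 31323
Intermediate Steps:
W(k, S) = S*(36 + S)
(Q + 21073) + W(-4, 37) = (7549 + 21073) + 37*(36 + 37) = 28622 + 37*73 = 28622 + 2701 = 31323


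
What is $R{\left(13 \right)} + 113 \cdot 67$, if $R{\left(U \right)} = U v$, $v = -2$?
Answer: $7545$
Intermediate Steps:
$R{\left(U \right)} = - 2 U$ ($R{\left(U \right)} = U \left(-2\right) = - 2 U$)
$R{\left(13 \right)} + 113 \cdot 67 = \left(-2\right) 13 + 113 \cdot 67 = -26 + 7571 = 7545$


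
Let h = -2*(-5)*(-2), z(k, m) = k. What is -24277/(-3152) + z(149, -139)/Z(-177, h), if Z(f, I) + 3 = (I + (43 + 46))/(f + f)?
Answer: -46266035/1188304 ≈ -38.935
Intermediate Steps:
h = -20 (h = 10*(-2) = -20)
Z(f, I) = -3 + (89 + I)/(2*f) (Z(f, I) = -3 + (I + (43 + 46))/(f + f) = -3 + (I + 89)/((2*f)) = -3 + (89 + I)*(1/(2*f)) = -3 + (89 + I)/(2*f))
-24277/(-3152) + z(149, -139)/Z(-177, h) = -24277/(-3152) + 149/(((½)*(89 - 20 - 6*(-177))/(-177))) = -24277*(-1/3152) + 149/(((½)*(-1/177)*(89 - 20 + 1062))) = 24277/3152 + 149/(((½)*(-1/177)*1131)) = 24277/3152 + 149/(-377/118) = 24277/3152 + 149*(-118/377) = 24277/3152 - 17582/377 = -46266035/1188304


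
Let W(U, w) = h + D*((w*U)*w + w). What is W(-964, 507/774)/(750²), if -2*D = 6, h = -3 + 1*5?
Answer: 13766789/6240375000 ≈ 0.0022061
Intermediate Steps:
h = 2 (h = -3 + 5 = 2)
D = -3 (D = -½*6 = -3)
W(U, w) = 2 - 3*w - 3*U*w² (W(U, w) = 2 - 3*((w*U)*w + w) = 2 - 3*((U*w)*w + w) = 2 - 3*(U*w² + w) = 2 - 3*(w + U*w²) = 2 + (-3*w - 3*U*w²) = 2 - 3*w - 3*U*w²)
W(-964, 507/774)/(750²) = (2 - 1521/774 - 3*(-964)*(507/774)²)/(750²) = (2 - 1521/774 - 3*(-964)*(507*(1/774))²)/562500 = (2 - 3*169/258 - 3*(-964)*(169/258)²)*(1/562500) = (2 - 169/86 - 3*(-964)*28561/66564)*(1/562500) = (2 - 169/86 + 6883201/5547)*(1/562500) = (13766789/11094)*(1/562500) = 13766789/6240375000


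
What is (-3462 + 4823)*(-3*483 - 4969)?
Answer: -8734898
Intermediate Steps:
(-3462 + 4823)*(-3*483 - 4969) = 1361*(-1449 - 4969) = 1361*(-6418) = -8734898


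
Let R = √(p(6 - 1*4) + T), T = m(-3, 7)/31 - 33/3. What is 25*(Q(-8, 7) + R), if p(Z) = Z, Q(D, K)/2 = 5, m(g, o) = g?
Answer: 250 + 25*I*√8742/31 ≈ 250.0 + 75.402*I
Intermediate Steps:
Q(D, K) = 10 (Q(D, K) = 2*5 = 10)
T = -344/31 (T = -3/31 - 33/3 = -3*1/31 - 33*⅓ = -3/31 - 11 = -344/31 ≈ -11.097)
R = I*√8742/31 (R = √((6 - 1*4) - 344/31) = √((6 - 4) - 344/31) = √(2 - 344/31) = √(-282/31) = I*√8742/31 ≈ 3.0161*I)
25*(Q(-8, 7) + R) = 25*(10 + I*√8742/31) = 250 + 25*I*√8742/31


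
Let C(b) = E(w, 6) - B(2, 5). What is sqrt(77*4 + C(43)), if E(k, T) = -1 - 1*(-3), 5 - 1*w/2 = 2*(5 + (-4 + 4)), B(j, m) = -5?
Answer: 3*sqrt(35) ≈ 17.748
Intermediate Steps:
w = -10 (w = 10 - 4*(5 + (-4 + 4)) = 10 - 4*(5 + 0) = 10 - 4*5 = 10 - 2*10 = 10 - 20 = -10)
E(k, T) = 2 (E(k, T) = -1 + 3 = 2)
C(b) = 7 (C(b) = 2 - 1*(-5) = 2 + 5 = 7)
sqrt(77*4 + C(43)) = sqrt(77*4 + 7) = sqrt(308 + 7) = sqrt(315) = 3*sqrt(35)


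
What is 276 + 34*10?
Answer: 616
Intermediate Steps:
276 + 34*10 = 276 + 340 = 616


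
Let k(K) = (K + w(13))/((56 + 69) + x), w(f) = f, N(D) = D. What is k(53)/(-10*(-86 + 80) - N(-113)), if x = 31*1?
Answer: 11/4498 ≈ 0.0024455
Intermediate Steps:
x = 31
k(K) = 1/12 + K/156 (k(K) = (K + 13)/((56 + 69) + 31) = (13 + K)/(125 + 31) = (13 + K)/156 = (13 + K)*(1/156) = 1/12 + K/156)
k(53)/(-10*(-86 + 80) - N(-113)) = (1/12 + (1/156)*53)/(-10*(-86 + 80) - 1*(-113)) = (1/12 + 53/156)/(-10*(-6) + 113) = 11/(26*(60 + 113)) = (11/26)/173 = (11/26)*(1/173) = 11/4498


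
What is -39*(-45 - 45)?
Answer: 3510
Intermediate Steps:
-39*(-45 - 45) = -39*(-90) = 3510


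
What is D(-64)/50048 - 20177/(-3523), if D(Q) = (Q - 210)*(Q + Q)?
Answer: 8854509/1377493 ≈ 6.4280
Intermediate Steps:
D(Q) = 2*Q*(-210 + Q) (D(Q) = (-210 + Q)*(2*Q) = 2*Q*(-210 + Q))
D(-64)/50048 - 20177/(-3523) = (2*(-64)*(-210 - 64))/50048 - 20177/(-3523) = (2*(-64)*(-274))*(1/50048) - 20177*(-1/3523) = 35072*(1/50048) + 20177/3523 = 274/391 + 20177/3523 = 8854509/1377493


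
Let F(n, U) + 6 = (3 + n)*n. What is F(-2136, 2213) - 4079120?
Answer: 476962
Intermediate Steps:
F(n, U) = -6 + n*(3 + n) (F(n, U) = -6 + (3 + n)*n = -6 + n*(3 + n))
F(-2136, 2213) - 4079120 = (-6 + (-2136)² + 3*(-2136)) - 4079120 = (-6 + 4562496 - 6408) - 4079120 = 4556082 - 4079120 = 476962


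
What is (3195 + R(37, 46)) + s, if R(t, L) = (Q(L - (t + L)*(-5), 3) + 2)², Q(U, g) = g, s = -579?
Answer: 2641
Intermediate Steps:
R(t, L) = 25 (R(t, L) = (3 + 2)² = 5² = 25)
(3195 + R(37, 46)) + s = (3195 + 25) - 579 = 3220 - 579 = 2641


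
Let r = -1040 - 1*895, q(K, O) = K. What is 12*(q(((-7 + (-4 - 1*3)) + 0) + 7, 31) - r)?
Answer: 23136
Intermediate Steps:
r = -1935 (r = -1040 - 895 = -1935)
12*(q(((-7 + (-4 - 1*3)) + 0) + 7, 31) - r) = 12*((((-7 + (-4 - 1*3)) + 0) + 7) - 1*(-1935)) = 12*((((-7 + (-4 - 3)) + 0) + 7) + 1935) = 12*((((-7 - 7) + 0) + 7) + 1935) = 12*(((-14 + 0) + 7) + 1935) = 12*((-14 + 7) + 1935) = 12*(-7 + 1935) = 12*1928 = 23136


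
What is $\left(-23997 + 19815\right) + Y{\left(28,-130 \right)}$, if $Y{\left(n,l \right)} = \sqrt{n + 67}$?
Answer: $-4182 + \sqrt{95} \approx -4172.3$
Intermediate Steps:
$Y{\left(n,l \right)} = \sqrt{67 + n}$
$\left(-23997 + 19815\right) + Y{\left(28,-130 \right)} = \left(-23997 + 19815\right) + \sqrt{67 + 28} = -4182 + \sqrt{95}$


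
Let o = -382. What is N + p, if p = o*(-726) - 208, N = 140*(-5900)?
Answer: -548876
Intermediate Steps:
N = -826000
p = 277124 (p = -382*(-726) - 208 = 277332 - 208 = 277124)
N + p = -826000 + 277124 = -548876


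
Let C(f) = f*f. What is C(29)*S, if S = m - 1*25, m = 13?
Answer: -10092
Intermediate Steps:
S = -12 (S = 13 - 1*25 = 13 - 25 = -12)
C(f) = f²
C(29)*S = 29²*(-12) = 841*(-12) = -10092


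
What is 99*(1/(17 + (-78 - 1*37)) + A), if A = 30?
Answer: 290961/98 ≈ 2969.0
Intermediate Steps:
99*(1/(17 + (-78 - 1*37)) + A) = 99*(1/(17 + (-78 - 1*37)) + 30) = 99*(1/(17 + (-78 - 37)) + 30) = 99*(1/(17 - 115) + 30) = 99*(1/(-98) + 30) = 99*(-1/98 + 30) = 99*(2939/98) = 290961/98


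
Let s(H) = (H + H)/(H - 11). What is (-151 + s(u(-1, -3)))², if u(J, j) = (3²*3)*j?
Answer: 47128225/2116 ≈ 22272.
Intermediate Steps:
u(J, j) = 27*j (u(J, j) = (9*3)*j = 27*j)
s(H) = 2*H/(-11 + H) (s(H) = (2*H)/(-11 + H) = 2*H/(-11 + H))
(-151 + s(u(-1, -3)))² = (-151 + 2*(27*(-3))/(-11 + 27*(-3)))² = (-151 + 2*(-81)/(-11 - 81))² = (-151 + 2*(-81)/(-92))² = (-151 + 2*(-81)*(-1/92))² = (-151 + 81/46)² = (-6865/46)² = 47128225/2116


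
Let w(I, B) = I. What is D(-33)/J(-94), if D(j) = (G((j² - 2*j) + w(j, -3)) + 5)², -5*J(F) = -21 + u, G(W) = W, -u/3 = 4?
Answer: 6350645/33 ≈ 1.9244e+5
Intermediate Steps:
u = -12 (u = -3*4 = -12)
J(F) = 33/5 (J(F) = -(-21 - 12)/5 = -⅕*(-33) = 33/5)
D(j) = (5 + j² - j)² (D(j) = (((j² - 2*j) + j) + 5)² = ((j² - j) + 5)² = (5 + j² - j)²)
D(-33)/J(-94) = (5 + (-33)² - 1*(-33))²/(33/5) = (5 + 1089 + 33)²*(5/33) = 1127²*(5/33) = 1270129*(5/33) = 6350645/33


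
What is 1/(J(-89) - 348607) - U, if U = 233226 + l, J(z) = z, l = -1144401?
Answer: 317723077799/348696 ≈ 9.1118e+5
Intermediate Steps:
U = -911175 (U = 233226 - 1144401 = -911175)
1/(J(-89) - 348607) - U = 1/(-89 - 348607) - 1*(-911175) = 1/(-348696) + 911175 = -1/348696 + 911175 = 317723077799/348696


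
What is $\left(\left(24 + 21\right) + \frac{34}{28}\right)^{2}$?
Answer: $\frac{418609}{196} \approx 2135.8$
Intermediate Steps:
$\left(\left(24 + 21\right) + \frac{34}{28}\right)^{2} = \left(45 + 34 \cdot \frac{1}{28}\right)^{2} = \left(45 + \frac{17}{14}\right)^{2} = \left(\frac{647}{14}\right)^{2} = \frac{418609}{196}$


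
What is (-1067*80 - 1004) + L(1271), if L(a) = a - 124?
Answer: -85217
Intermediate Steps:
L(a) = -124 + a
(-1067*80 - 1004) + L(1271) = (-1067*80 - 1004) + (-124 + 1271) = (-85360 - 1004) + 1147 = -86364 + 1147 = -85217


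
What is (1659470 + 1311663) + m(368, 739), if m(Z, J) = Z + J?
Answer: 2972240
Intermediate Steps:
m(Z, J) = J + Z
(1659470 + 1311663) + m(368, 739) = (1659470 + 1311663) + (739 + 368) = 2971133 + 1107 = 2972240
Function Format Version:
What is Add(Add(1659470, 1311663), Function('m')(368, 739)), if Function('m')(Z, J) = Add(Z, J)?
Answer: 2972240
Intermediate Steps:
Function('m')(Z, J) = Add(J, Z)
Add(Add(1659470, 1311663), Function('m')(368, 739)) = Add(Add(1659470, 1311663), Add(739, 368)) = Add(2971133, 1107) = 2972240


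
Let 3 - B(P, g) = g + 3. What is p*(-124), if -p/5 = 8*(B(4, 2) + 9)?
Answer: 34720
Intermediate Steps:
B(P, g) = -g (B(P, g) = 3 - (g + 3) = 3 - (3 + g) = 3 + (-3 - g) = -g)
p = -280 (p = -40*(-1*2 + 9) = -40*(-2 + 9) = -40*7 = -5*56 = -280)
p*(-124) = -280*(-124) = 34720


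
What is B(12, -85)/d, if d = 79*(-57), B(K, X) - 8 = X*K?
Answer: 1012/4503 ≈ 0.22474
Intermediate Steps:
B(K, X) = 8 + K*X (B(K, X) = 8 + X*K = 8 + K*X)
d = -4503
B(12, -85)/d = (8 + 12*(-85))/(-4503) = (8 - 1020)*(-1/4503) = -1012*(-1/4503) = 1012/4503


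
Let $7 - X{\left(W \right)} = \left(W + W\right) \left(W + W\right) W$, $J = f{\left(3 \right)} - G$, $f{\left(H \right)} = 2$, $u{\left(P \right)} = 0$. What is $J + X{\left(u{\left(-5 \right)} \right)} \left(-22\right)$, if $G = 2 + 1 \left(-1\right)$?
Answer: $-153$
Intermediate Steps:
$G = 1$ ($G = 2 - 1 = 1$)
$J = 1$ ($J = 2 - 1 = 1$)
$X{\left(W \right)} = 7 - 4 W^{3}$ ($X{\left(W \right)} = 7 - \left(W + W\right) \left(W + W\right) W = 7 - 2 W 2 W W = 7 - 4 W^{2} W = 7 - 4 W^{3}$)
$J + X{\left(u{\left(-5 \right)} \right)} \left(-22\right) = 1 + \left(7 - 4 \cdot 0^{3}\right) \left(-22\right) = 1 + \left(7 - 0\right) \left(-22\right) = 1 + \left(7 + 0\right) \left(-22\right) = 1 + 7 \left(-22\right) = 1 - 154 = -153$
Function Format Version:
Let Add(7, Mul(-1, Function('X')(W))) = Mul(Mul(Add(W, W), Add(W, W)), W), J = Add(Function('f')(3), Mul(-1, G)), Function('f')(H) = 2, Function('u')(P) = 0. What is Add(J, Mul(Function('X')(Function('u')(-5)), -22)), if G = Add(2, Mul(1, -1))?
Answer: -153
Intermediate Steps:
G = 1 (G = Add(2, -1) = 1)
J = 1 (J = Add(2, Mul(-1, 1)) = Add(2, -1) = 1)
Function('X')(W) = Add(7, Mul(-4, Pow(W, 3))) (Function('X')(W) = Add(7, Mul(-1, Mul(Mul(Add(W, W), Add(W, W)), W))) = Add(7, Mul(-1, Mul(Mul(Mul(2, W), Mul(2, W)), W))) = Add(7, Mul(-1, Mul(Mul(4, Pow(W, 2)), W))) = Add(7, Mul(-1, Mul(4, Pow(W, 3)))) = Add(7, Mul(-4, Pow(W, 3))))
Add(J, Mul(Function('X')(Function('u')(-5)), -22)) = Add(1, Mul(Add(7, Mul(-4, Pow(0, 3))), -22)) = Add(1, Mul(Add(7, Mul(-4, 0)), -22)) = Add(1, Mul(Add(7, 0), -22)) = Add(1, Mul(7, -22)) = Add(1, -154) = -153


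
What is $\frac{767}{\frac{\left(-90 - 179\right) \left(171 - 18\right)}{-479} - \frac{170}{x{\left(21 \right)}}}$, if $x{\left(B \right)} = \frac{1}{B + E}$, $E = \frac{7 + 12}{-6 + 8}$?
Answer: $- \frac{367393}{2442458} \approx -0.15042$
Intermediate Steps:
$E = \frac{19}{2} \approx 9.5$
$x{\left(B \right)} = \frac{1}{\frac{19}{2} + B}$ ($x{\left(B \right)} = \frac{1}{B + \frac{19}{2}} = \frac{1}{\frac{19}{2} + B}$)
$\frac{767}{\frac{\left(-90 - 179\right) \left(171 - 18\right)}{-479} - \frac{170}{x{\left(21 \right)}}} = \frac{767}{\frac{\left(-90 - 179\right) \left(171 - 18\right)}{-479} - \frac{170}{2 \frac{1}{19 + 2 \cdot 21}}} = \frac{767}{\left(-269\right) 153 \left(- \frac{1}{479}\right) - \frac{170}{2 \frac{1}{19 + 42}}} = \frac{767}{\left(-41157\right) \left(- \frac{1}{479}\right) - \frac{170}{2 \cdot \frac{1}{61}}} = \frac{767}{\frac{41157}{479} - \frac{170}{2 \cdot \frac{1}{61}}} = \frac{767}{\frac{41157}{479} - \frac{170}{\frac{2}{61}}} = \frac{767}{\frac{41157}{479} - 5185} = \frac{767}{- \frac{2442458}{479}} = 767 \left(- \frac{479}{2442458}\right) = - \frac{367393}{2442458}$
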